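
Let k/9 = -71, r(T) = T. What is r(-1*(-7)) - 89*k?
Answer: 56878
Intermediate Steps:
k = -639 (k = 9*(-71) = -639)
r(-1*(-7)) - 89*k = -1*(-7) - 89*(-639) = 7 + 56871 = 56878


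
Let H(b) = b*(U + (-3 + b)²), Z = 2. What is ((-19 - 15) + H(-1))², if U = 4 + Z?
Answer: 3136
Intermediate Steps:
U = 6 (U = 4 + 2 = 6)
H(b) = b*(6 + (-3 + b)²)
((-19 - 15) + H(-1))² = ((-19 - 15) - (6 + (-3 - 1)²))² = (-34 - (6 + (-4)²))² = (-34 - (6 + 16))² = (-34 - 1*22)² = (-34 - 22)² = (-56)² = 3136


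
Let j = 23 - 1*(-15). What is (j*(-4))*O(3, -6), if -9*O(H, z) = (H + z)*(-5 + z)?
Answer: 1672/3 ≈ 557.33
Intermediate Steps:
O(H, z) = -(-5 + z)*(H + z)/9 (O(H, z) = -(H + z)*(-5 + z)/9 = -(-5 + z)*(H + z)/9)
j = 38 (j = 23 + 15 = 38)
(j*(-4))*O(3, -6) = (38*(-4))*(-1/9*(-6)**2 + (5/9)*3 + (5/9)*(-6) - 1/9*3*(-6)) = -152*(-1/9*36 + 5/3 - 10/3 + 2) = -152*(-4 + 5/3 - 10/3 + 2) = -152*(-11/3) = 1672/3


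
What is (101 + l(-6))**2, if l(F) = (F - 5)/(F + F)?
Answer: 1495729/144 ≈ 10387.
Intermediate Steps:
l(F) = (-5 + F)/(2*F) (l(F) = (-5 + F)/((2*F)) = (-5 + F)*(1/(2*F)) = (-5 + F)/(2*F))
(101 + l(-6))**2 = (101 + (1/2)*(-5 - 6)/(-6))**2 = (101 + (1/2)*(-1/6)*(-11))**2 = (101 + 11/12)**2 = (1223/12)**2 = 1495729/144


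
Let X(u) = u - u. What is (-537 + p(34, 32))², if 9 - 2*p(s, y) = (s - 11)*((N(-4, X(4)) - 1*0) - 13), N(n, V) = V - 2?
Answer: 129600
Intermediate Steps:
X(u) = 0
N(n, V) = -2 + V
p(s, y) = -78 + 15*s/2 (p(s, y) = 9/2 - (s - 11)*(((-2 + 0) - 1*0) - 13)/2 = 9/2 - (-11 + s)*((-2 + 0) - 13)/2 = 9/2 - (-11 + s)*(-2 - 13)/2 = 9/2 - (-11 + s)*(-15)/2 = 9/2 - (165 - 15*s)/2 = 9/2 + (-165/2 + 15*s/2) = -78 + 15*s/2)
(-537 + p(34, 32))² = (-537 + (-78 + (15/2)*34))² = (-537 + (-78 + 255))² = (-537 + 177)² = (-360)² = 129600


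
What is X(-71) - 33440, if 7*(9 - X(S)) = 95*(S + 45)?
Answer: -231547/7 ≈ -33078.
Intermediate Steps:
X(S) = -4212/7 - 95*S/7 (X(S) = 9 - 95*(S + 45)/7 = 9 - 95*(45 + S)/7 = 9 - (4275 + 95*S)/7 = 9 + (-4275/7 - 95*S/7) = -4212/7 - 95*S/7)
X(-71) - 33440 = (-4212/7 - 95/7*(-71)) - 33440 = (-4212/7 + 6745/7) - 33440 = 2533/7 - 33440 = -231547/7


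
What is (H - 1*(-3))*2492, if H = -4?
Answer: -2492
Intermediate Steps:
(H - 1*(-3))*2492 = (-4 - 1*(-3))*2492 = (-4 + 3)*2492 = -1*2492 = -2492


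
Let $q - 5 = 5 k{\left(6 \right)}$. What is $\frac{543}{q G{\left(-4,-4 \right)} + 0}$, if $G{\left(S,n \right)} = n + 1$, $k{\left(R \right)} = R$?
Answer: $- \frac{181}{35} \approx -5.1714$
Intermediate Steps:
$G{\left(S,n \right)} = 1 + n$
$q = 35$ ($q = 5 + 5 \cdot 6 = 5 + 30 = 35$)
$\frac{543}{q G{\left(-4,-4 \right)} + 0} = \frac{543}{35 \left(1 - 4\right) + 0} = \frac{543}{35 \left(-3\right) + 0} = \frac{543}{-105 + 0} = \frac{543}{-105} = 543 \left(- \frac{1}{105}\right) = - \frac{181}{35}$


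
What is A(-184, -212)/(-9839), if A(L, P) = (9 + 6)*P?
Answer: 3180/9839 ≈ 0.32320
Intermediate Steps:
A(L, P) = 15*P
A(-184, -212)/(-9839) = (15*(-212))/(-9839) = -3180*(-1/9839) = 3180/9839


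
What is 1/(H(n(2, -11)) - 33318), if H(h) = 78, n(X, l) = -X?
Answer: -1/33240 ≈ -3.0084e-5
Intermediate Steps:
1/(H(n(2, -11)) - 33318) = 1/(78 - 33318) = 1/(-33240) = -1/33240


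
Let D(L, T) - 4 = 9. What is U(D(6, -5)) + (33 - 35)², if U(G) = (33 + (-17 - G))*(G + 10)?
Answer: 73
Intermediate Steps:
D(L, T) = 13 (D(L, T) = 4 + 9 = 13)
U(G) = (10 + G)*(16 - G) (U(G) = (16 - G)*(10 + G) = (10 + G)*(16 - G))
U(D(6, -5)) + (33 - 35)² = (160 - 1*13² + 6*13) + (33 - 35)² = (160 - 1*169 + 78) + (-2)² = (160 - 169 + 78) + 4 = 69 + 4 = 73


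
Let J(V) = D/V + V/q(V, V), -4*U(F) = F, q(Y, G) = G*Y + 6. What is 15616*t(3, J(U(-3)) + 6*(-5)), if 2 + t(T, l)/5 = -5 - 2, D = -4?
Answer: -702720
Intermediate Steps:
q(Y, G) = 6 + G*Y
U(F) = -F/4
J(V) = -4/V + V/(6 + V²) (J(V) = -4/V + V/(6 + V*V) = -4/V + V/(6 + V²))
t(T, l) = -45 (t(T, l) = -10 + 5*(-5 - 2) = -10 + 5*(-7) = -10 - 35 = -45)
15616*t(3, J(U(-3)) + 6*(-5)) = 15616*(-45) = -702720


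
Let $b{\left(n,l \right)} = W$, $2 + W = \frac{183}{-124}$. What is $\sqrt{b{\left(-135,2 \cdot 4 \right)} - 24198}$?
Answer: $\frac{i \sqrt{93030473}}{62} \approx 155.57 i$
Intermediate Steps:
$W = - \frac{431}{124}$ ($W = -2 + \frac{183}{-124} = -2 + 183 \left(- \frac{1}{124}\right) = -2 - \frac{183}{124} = - \frac{431}{124} \approx -3.4758$)
$b{\left(n,l \right)} = - \frac{431}{124}$
$\sqrt{b{\left(-135,2 \cdot 4 \right)} - 24198} = \sqrt{- \frac{431}{124} - 24198} = \sqrt{- \frac{3000983}{124}} = \frac{i \sqrt{93030473}}{62}$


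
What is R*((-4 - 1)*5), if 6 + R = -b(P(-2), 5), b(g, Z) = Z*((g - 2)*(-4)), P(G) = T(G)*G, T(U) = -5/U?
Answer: 3650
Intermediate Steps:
P(G) = -5 (P(G) = (-5/G)*G = -5)
b(g, Z) = Z*(8 - 4*g) (b(g, Z) = Z*((-2 + g)*(-4)) = Z*(8 - 4*g))
R = -146 (R = -6 - 4*5*(2 - 1*(-5)) = -6 - 4*5*(2 + 5) = -6 - 4*5*7 = -6 - 1*140 = -6 - 140 = -146)
R*((-4 - 1)*5) = -146*(-4 - 1)*5 = -(-730)*5 = -146*(-25) = 3650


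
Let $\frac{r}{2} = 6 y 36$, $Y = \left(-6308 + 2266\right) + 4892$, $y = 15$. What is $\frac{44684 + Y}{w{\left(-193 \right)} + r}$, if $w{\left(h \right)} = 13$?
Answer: $\frac{45534}{6493} \approx 7.0128$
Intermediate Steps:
$Y = 850$ ($Y = -4042 + 4892 = 850$)
$r = 6480$ ($r = 2 \cdot 6 \cdot 15 \cdot 36 = 2 \cdot 90 \cdot 36 = 2 \cdot 3240 = 6480$)
$\frac{44684 + Y}{w{\left(-193 \right)} + r} = \frac{44684 + 850}{13 + 6480} = \frac{45534}{6493}$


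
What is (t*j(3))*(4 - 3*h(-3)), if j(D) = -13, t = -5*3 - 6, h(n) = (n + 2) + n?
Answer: 4368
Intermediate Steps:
h(n) = 2 + 2*n (h(n) = (2 + n) + n = 2 + 2*n)
t = -21 (t = -15 - 6 = -21)
(t*j(3))*(4 - 3*h(-3)) = (-21*(-13))*(4 - 3*(2 + 2*(-3))) = 273*(4 - 3*(2 - 6)) = 273*(4 - 3*(-4)) = 273*(4 + 12) = 273*16 = 4368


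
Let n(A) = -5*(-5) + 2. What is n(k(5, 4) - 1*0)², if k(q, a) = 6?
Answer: 729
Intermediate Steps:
n(A) = 27 (n(A) = 25 + 2 = 27)
n(k(5, 4) - 1*0)² = 27² = 729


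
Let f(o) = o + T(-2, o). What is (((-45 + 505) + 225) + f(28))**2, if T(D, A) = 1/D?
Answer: 2030625/4 ≈ 5.0766e+5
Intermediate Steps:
f(o) = -1/2 + o (f(o) = o + 1/(-2) = o - 1/2 = -1/2 + o)
(((-45 + 505) + 225) + f(28))**2 = (((-45 + 505) + 225) + (-1/2 + 28))**2 = ((460 + 225) + 55/2)**2 = (685 + 55/2)**2 = (1425/2)**2 = 2030625/4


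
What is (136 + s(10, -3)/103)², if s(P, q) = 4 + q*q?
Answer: 196588441/10609 ≈ 18530.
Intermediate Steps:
s(P, q) = 4 + q²
(136 + s(10, -3)/103)² = (136 + (4 + (-3)²)/103)² = (136 + (4 + 9)*(1/103))² = (136 + 13*(1/103))² = (136 + 13/103)² = (14021/103)² = 196588441/10609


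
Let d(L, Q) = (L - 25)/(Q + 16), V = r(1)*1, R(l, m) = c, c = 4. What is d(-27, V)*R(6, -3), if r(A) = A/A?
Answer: -208/17 ≈ -12.235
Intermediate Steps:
r(A) = 1
R(l, m) = 4
V = 1 (V = 1*1 = 1)
d(L, Q) = (-25 + L)/(16 + Q)
d(-27, V)*R(6, -3) = ((-25 - 27)/(16 + 1))*4 = (-52/17)*4 = ((1/17)*(-52))*4 = -52/17*4 = -208/17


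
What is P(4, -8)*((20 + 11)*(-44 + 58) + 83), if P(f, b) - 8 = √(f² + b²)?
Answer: 4136 + 2068*√5 ≈ 8760.2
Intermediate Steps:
P(f, b) = 8 + √(b² + f²) (P(f, b) = 8 + √(f² + b²) = 8 + √(b² + f²))
P(4, -8)*((20 + 11)*(-44 + 58) + 83) = (8 + √((-8)² + 4²))*((20 + 11)*(-44 + 58) + 83) = (8 + √(64 + 16))*(31*14 + 83) = (8 + √80)*(434 + 83) = (8 + 4*√5)*517 = 4136 + 2068*√5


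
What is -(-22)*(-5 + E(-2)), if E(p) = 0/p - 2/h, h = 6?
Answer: -352/3 ≈ -117.33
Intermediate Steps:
E(p) = -⅓ (E(p) = 0/p - 2/6 = 0 - 2*⅙ = 0 - ⅓ = -⅓)
-(-22)*(-5 + E(-2)) = -(-22)*(-5 - ⅓) = -(-22)*(-16)/3 = -2*176/3 = -352/3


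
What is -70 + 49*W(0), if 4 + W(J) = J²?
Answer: -266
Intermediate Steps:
W(J) = -4 + J²
-70 + 49*W(0) = -70 + 49*(-4 + 0²) = -70 + 49*(-4 + 0) = -70 + 49*(-4) = -70 - 196 = -266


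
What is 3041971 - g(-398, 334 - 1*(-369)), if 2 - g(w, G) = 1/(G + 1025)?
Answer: 5256522433/1728 ≈ 3.0420e+6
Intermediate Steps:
g(w, G) = 2 - 1/(1025 + G) (g(w, G) = 2 - 1/(G + 1025) = 2 - 1/(1025 + G))
3041971 - g(-398, 334 - 1*(-369)) = 3041971 - (2049 + 2*(334 - 1*(-369)))/(1025 + (334 - 1*(-369))) = 3041971 - (2049 + 2*(334 + 369))/(1025 + (334 + 369)) = 3041971 - (2049 + 2*703)/(1025 + 703) = 3041971 - (2049 + 1406)/1728 = 3041971 - 3455/1728 = 5256522433/1728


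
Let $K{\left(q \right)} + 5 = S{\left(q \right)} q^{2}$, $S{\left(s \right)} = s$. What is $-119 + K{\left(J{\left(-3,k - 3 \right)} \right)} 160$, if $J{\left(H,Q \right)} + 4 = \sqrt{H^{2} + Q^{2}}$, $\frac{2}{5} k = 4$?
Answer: $-122519 + 16960 \sqrt{58} \approx 6644.5$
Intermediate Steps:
$k = 10$ ($k = \frac{5}{2} \cdot 4 = 10$)
$J{\left(H,Q \right)} = -4 + \sqrt{H^{2} + Q^{2}}$
$K{\left(q \right)} = -5 + q^{3}$ ($K{\left(q \right)} = -5 + q q^{2} = -5 + q^{3}$)
$-119 + K{\left(J{\left(-3,k - 3 \right)} \right)} 160 = -119 + \left(-5 + \left(-4 + \sqrt{\left(-3\right)^{2} + \left(10 - 3\right)^{2}}\right)^{3}\right) 160 = -119 + \left(-5 + \left(-4 + \sqrt{9 + \left(10 - 3\right)^{2}}\right)^{3}\right) 160 = -119 + \left(-5 + \left(-4 + \sqrt{9 + 7^{2}}\right)^{3}\right) 160 = -119 + \left(-5 + \left(-4 + \sqrt{9 + 49}\right)^{3}\right) 160 = -119 + \left(-5 + \left(-4 + \sqrt{58}\right)^{3}\right) 160 = -119 - \left(800 - 160 \left(-4 + \sqrt{58}\right)^{3}\right) = -919 + 160 \left(-4 + \sqrt{58}\right)^{3}$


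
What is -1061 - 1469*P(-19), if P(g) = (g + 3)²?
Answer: -377125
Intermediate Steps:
P(g) = (3 + g)²
-1061 - 1469*P(-19) = -1061 - 1469*(3 - 19)² = -1061 - 1469*(-16)² = -1061 - 1469*256 = -1061 - 376064 = -377125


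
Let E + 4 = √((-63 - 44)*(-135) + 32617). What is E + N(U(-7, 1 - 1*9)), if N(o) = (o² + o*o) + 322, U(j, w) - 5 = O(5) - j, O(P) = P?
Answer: 896 + √47062 ≈ 1112.9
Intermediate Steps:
E = -4 + √47062 (E = -4 + √((-63 - 44)*(-135) + 32617) = -4 + √(-107*(-135) + 32617) = -4 + √(14445 + 32617) = -4 + √47062 ≈ 212.94)
U(j, w) = 10 - j (U(j, w) = 5 + (5 - j) = 10 - j)
N(o) = 322 + 2*o² (N(o) = (o² + o²) + 322 = 2*o² + 322 = 322 + 2*o²)
E + N(U(-7, 1 - 1*9)) = (-4 + √47062) + (322 + 2*(10 - 1*(-7))²) = (-4 + √47062) + (322 + 2*(10 + 7)²) = (-4 + √47062) + (322 + 2*17²) = (-4 + √47062) + (322 + 2*289) = (-4 + √47062) + (322 + 578) = (-4 + √47062) + 900 = 896 + √47062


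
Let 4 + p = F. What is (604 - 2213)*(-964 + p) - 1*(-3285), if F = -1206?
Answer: 3501251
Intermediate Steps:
p = -1210 (p = -4 - 1206 = -1210)
(604 - 2213)*(-964 + p) - 1*(-3285) = (604 - 2213)*(-964 - 1210) - 1*(-3285) = -1609*(-2174) + 3285 = 3497966 + 3285 = 3501251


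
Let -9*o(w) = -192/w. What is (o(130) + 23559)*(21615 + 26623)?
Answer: 221607156806/195 ≈ 1.1364e+9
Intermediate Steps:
o(w) = 64/(3*w) (o(w) = -(-64)/(3*w) = 64/(3*w))
(o(130) + 23559)*(21615 + 26623) = ((64/3)/130 + 23559)*(21615 + 26623) = ((64/3)*(1/130) + 23559)*48238 = (32/195 + 23559)*48238 = (4594037/195)*48238 = 221607156806/195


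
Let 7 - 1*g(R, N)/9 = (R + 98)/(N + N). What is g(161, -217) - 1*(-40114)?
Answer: 2491307/62 ≈ 40182.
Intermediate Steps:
g(R, N) = 63 - 9*(98 + R)/(2*N) (g(R, N) = 63 - 9*(R + 98)/(N + N) = 63 - 9*(98 + R)/(2*N))
g(161, -217) - 1*(-40114) = (9/2)*(-98 - 1*161 + 14*(-217))/(-217) - 1*(-40114) = (9/2)*(-1/217)*(-98 - 161 - 3038) + 40114 = (9/2)*(-1/217)*(-3297) + 40114 = 4239/62 + 40114 = 2491307/62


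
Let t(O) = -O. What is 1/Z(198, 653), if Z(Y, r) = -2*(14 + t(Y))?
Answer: 1/368 ≈ 0.0027174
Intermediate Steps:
Z(Y, r) = -28 + 2*Y (Z(Y, r) = -2*(14 - Y) = -28 + 2*Y)
1/Z(198, 653) = 1/(-28 + 2*198) = 1/(-28 + 396) = 1/368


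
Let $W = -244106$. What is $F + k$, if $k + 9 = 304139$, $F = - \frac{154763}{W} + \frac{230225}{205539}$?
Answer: $\frac{15259294691279527}{50173303134} \approx 3.0413 \cdot 10^{5}$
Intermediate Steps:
$F = \frac{88009136107}{50173303134}$ ($F = - \frac{154763}{-244106} + \frac{230225}{205539} = \left(-154763\right) \left(- \frac{1}{244106}\right) + 230225 \cdot \frac{1}{205539} = \frac{154763}{244106} + \frac{230225}{205539} = \frac{88009136107}{50173303134} \approx 1.7541$)
$k = 304130$ ($k = -9 + 304139 = 304130$)
$F + k = \frac{88009136107}{50173303134} + 304130 = \frac{15259294691279527}{50173303134}$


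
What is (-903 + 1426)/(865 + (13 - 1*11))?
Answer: 523/867 ≈ 0.60323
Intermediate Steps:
(-903 + 1426)/(865 + (13 - 1*11)) = 523/(865 + (13 - 11)) = 523/(865 + 2) = 523/867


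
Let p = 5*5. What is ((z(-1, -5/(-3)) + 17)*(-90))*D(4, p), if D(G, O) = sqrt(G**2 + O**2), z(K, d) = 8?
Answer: -2250*sqrt(641) ≈ -56965.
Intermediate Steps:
p = 25
((z(-1, -5/(-3)) + 17)*(-90))*D(4, p) = ((8 + 17)*(-90))*sqrt(4**2 + 25**2) = (25*(-90))*sqrt(16 + 625) = -2250*sqrt(641)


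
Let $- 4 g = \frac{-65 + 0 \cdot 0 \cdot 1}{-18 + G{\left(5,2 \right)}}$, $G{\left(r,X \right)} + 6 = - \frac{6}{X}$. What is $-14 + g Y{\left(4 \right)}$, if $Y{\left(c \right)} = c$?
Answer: $- \frac{443}{27} \approx -16.407$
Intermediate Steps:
$G{\left(r,X \right)} = -6 - \frac{6}{X}$
$g = - \frac{65}{108}$ ($g = - \frac{\left(-65 + 0 \cdot 0 \cdot 1\right) \frac{1}{-18 - \left(6 + \frac{6}{2}\right)}}{4} = - \frac{\left(-65 + 0 \cdot 1\right) \frac{1}{-18 - 9}}{4} = - \frac{\left(-65 + 0\right) \frac{1}{-18 - 9}}{4} = - \frac{\left(-65\right) \frac{1}{-18 - 9}}{4} = - \frac{\left(-65\right) \frac{1}{-27}}{4} = - \frac{\left(-65\right) \left(- \frac{1}{27}\right)}{4} = \left(- \frac{1}{4}\right) \frac{65}{27} = - \frac{65}{108} \approx -0.60185$)
$-14 + g Y{\left(4 \right)} = -14 - \frac{65}{27} = - \frac{443}{27}$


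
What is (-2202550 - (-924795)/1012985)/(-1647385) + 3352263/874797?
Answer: 503065309447216954/97322699723943155 ≈ 5.1690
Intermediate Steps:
(-2202550 - (-924795)/1012985)/(-1647385) + 3352263/874797 = (-2202550 - (-924795)/1012985)*(-1/1647385) + 3352263*(1/874797) = (-2202550 - 1*(-184959/202597))*(-1/1647385) + 1117421/291599 = (-2202550 + 184959/202597)*(-1/1647385) + 1117421/291599 = -446229837391/202597*(-1/1647385) + 1117421/291599 = 446229837391/333755258845 + 1117421/291599 = 503065309447216954/97322699723943155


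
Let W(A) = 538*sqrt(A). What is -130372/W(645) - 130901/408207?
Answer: -130901/408207 - 65186*sqrt(645)/173505 ≈ -9.8623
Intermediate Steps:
-130372/W(645) - 130901/408207 = -130372*sqrt(645)/347010 - 130901/408207 = -65186*sqrt(645)/173505 - 130901*1/408207 = -65186*sqrt(645)/173505 - 130901/408207 = -130901/408207 - 65186*sqrt(645)/173505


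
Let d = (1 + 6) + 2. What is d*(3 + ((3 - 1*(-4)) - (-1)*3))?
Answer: 117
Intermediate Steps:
d = 9 (d = 7 + 2 = 9)
d*(3 + ((3 - 1*(-4)) - (-1)*3)) = 9*(3 + ((3 - 1*(-4)) - (-1)*3)) = 9*(3 + ((3 + 4) - 1*(-3))) = 9*(3 + (7 + 3)) = 9*(3 + 10) = 9*13 = 117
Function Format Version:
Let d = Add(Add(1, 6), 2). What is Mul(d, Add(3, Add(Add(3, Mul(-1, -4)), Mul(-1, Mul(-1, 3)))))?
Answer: 117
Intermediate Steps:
d = 9 (d = Add(7, 2) = 9)
Mul(d, Add(3, Add(Add(3, Mul(-1, -4)), Mul(-1, Mul(-1, 3))))) = Mul(9, Add(3, Add(Add(3, Mul(-1, -4)), Mul(-1, Mul(-1, 3))))) = Mul(9, Add(3, Add(Add(3, 4), Mul(-1, -3)))) = Mul(9, Add(3, Add(7, 3))) = Mul(9, Add(3, 10)) = Mul(9, 13) = 117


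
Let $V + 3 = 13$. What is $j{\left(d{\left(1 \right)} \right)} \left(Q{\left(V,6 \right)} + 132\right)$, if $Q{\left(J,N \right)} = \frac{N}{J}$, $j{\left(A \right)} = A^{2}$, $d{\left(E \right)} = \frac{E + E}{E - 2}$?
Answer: $\frac{2652}{5} \approx 530.4$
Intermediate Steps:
$V = 10$ ($V = -3 + 13 = 10$)
$d{\left(E \right)} = \frac{2 E}{-2 + E}$
$j{\left(d{\left(1 \right)} \right)} \left(Q{\left(V,6 \right)} + 132\right) = \left(2 \cdot 1 \frac{1}{-2 + 1}\right)^{2} \left(\frac{6}{10} + 132\right) = \left(2 \cdot 1 \frac{1}{-1}\right)^{2} \left(6 \cdot \frac{1}{10} + 132\right) = \left(2 \cdot 1 \left(-1\right)\right)^{2} \left(\frac{3}{5} + 132\right) = \left(-2\right)^{2} \cdot \frac{663}{5} = 4 \cdot \frac{663}{5} = \frac{2652}{5}$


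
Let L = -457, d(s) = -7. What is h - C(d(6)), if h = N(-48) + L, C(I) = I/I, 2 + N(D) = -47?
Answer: -507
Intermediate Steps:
N(D) = -49 (N(D) = -2 - 47 = -49)
C(I) = 1
h = -506 (h = -49 - 457 = -506)
h - C(d(6)) = -506 - 1*1 = -506 - 1 = -507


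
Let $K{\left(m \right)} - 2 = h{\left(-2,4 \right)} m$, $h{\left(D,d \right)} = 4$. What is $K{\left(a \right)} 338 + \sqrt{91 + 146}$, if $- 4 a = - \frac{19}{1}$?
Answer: $7098 + \sqrt{237} \approx 7113.4$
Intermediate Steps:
$a = \frac{19}{4}$ ($a = - \frac{\left(-19\right) 1^{-1}}{4} = - \frac{\left(-19\right) 1}{4} = \left(- \frac{1}{4}\right) \left(-19\right) = \frac{19}{4} \approx 4.75$)
$K{\left(m \right)} = 2 + 4 m$
$K{\left(a \right)} 338 + \sqrt{91 + 146} = \left(2 + 4 \cdot \frac{19}{4}\right) 338 + \sqrt{91 + 146} = \left(2 + 19\right) 338 + \sqrt{237} = 21 \cdot 338 + \sqrt{237} = 7098 + \sqrt{237}$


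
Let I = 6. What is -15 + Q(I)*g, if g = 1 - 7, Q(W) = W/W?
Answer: -21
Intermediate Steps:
Q(W) = 1
g = -6
-15 + Q(I)*g = -15 + 1*(-6) = -15 - 6 = -21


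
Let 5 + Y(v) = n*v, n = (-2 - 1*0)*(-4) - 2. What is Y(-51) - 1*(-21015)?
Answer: 20704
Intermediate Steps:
n = 6 (n = (-2 + 0)*(-4) - 2 = -2*(-4) - 2 = 8 - 2 = 6)
Y(v) = -5 + 6*v
Y(-51) - 1*(-21015) = (-5 + 6*(-51)) - 1*(-21015) = (-5 - 306) + 21015 = -311 + 21015 = 20704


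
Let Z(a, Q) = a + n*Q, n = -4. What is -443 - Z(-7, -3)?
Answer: -448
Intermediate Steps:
Z(a, Q) = a - 4*Q
-443 - Z(-7, -3) = -443 - (-7 - 4*(-3)) = -443 - (-7 + 12) = -443 - 1*5 = -443 - 5 = -448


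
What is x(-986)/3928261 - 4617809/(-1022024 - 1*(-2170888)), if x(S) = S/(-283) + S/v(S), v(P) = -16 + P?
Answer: -2571937079107037347/639872016492493632 ≈ -4.0195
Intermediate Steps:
x(S) = -S/283 + S/(-16 + S) (x(S) = S/(-283) + S/(-16 + S) = S*(-1/283) + S/(-16 + S) = -S/283 + S/(-16 + S))
x(-986)/3928261 - 4617809/(-1022024 - 1*(-2170888)) = ((1/283)*(-986)*(299 - 1*(-986))/(-16 - 986))/3928261 - 4617809/(-1022024 - 1*(-2170888)) = ((1/283)*(-986)*(299 + 986)/(-1002))*(1/3928261) - 4617809/(-1022024 + 2170888) = ((1/283)*(-986)*(-1/1002)*1285)*(1/3928261) - 4617809/1148864 = (633505/141783)*(1/3928261) - 4617809*1/1148864 = 633505/556960629363 - 4617809/1148864 = -2571937079107037347/639872016492493632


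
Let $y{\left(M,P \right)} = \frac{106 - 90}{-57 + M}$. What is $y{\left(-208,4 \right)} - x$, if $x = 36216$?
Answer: $- \frac{9597256}{265} \approx -36216.0$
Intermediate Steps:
$y{\left(M,P \right)} = \frac{16}{-57 + M}$
$y{\left(-208,4 \right)} - x = \frac{16}{-57 - 208} - 36216 = \frac{16}{-265} - 36216 = 16 \left(- \frac{1}{265}\right) - 36216 = - \frac{16}{265} - 36216 = - \frac{9597256}{265}$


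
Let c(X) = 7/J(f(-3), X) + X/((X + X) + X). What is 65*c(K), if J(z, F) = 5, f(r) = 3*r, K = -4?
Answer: 338/3 ≈ 112.67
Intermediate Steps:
c(X) = 26/15 (c(X) = 7/5 + X/((X + X) + X) = 7*(⅕) + X/(2*X + X) = 7/5 + X/((3*X)) = 7/5 + X*(1/(3*X)) = 7/5 + ⅓ = 26/15)
65*c(K) = 65*(26/15) = 338/3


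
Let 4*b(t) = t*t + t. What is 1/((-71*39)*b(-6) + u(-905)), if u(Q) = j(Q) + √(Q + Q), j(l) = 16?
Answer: -83006/1722506249 - 4*I*√1810/1722506249 ≈ -4.8189e-5 - 9.8796e-8*I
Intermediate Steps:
b(t) = t/4 + t²/4 (b(t) = (t*t + t)/4 = (t² + t)/4 = (t + t²)/4 = t/4 + t²/4)
u(Q) = 16 + √2*√Q (u(Q) = 16 + √(Q + Q) = 16 + √(2*Q) = 16 + √2*√Q)
1/((-71*39)*b(-6) + u(-905)) = 1/((-71*39)*((¼)*(-6)*(1 - 6)) + (16 + √2*√(-905))) = 1/(-2769*(-6)*(-5)/4 + (16 + √2*(I*√905))) = 1/(-2769*15/2 + (16 + I*√1810)) = 1/(-41535/2 + (16 + I*√1810)) = 1/(-41503/2 + I*√1810)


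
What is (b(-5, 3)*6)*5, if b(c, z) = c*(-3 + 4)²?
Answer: -150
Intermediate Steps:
b(c, z) = c (b(c, z) = c*1² = c*1 = c)
(b(-5, 3)*6)*5 = -5*6*5 = -30*5 = -150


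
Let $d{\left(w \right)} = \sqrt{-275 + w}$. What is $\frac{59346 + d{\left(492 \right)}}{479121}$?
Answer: $\frac{19782}{159707} + \frac{\sqrt{217}}{479121} \approx 0.1239$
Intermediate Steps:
$\frac{59346 + d{\left(492 \right)}}{479121} = \frac{59346 + \sqrt{-275 + 492}}{479121} = \left(59346 + \sqrt{217}\right) \frac{1}{479121} = \frac{19782}{159707} + \frac{\sqrt{217}}{479121}$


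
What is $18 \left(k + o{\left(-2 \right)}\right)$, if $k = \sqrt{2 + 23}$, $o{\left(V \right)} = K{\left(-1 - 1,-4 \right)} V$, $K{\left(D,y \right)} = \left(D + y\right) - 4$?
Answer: $450$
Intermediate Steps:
$K{\left(D,y \right)} = -4 + D + y$
$o{\left(V \right)} = - 10 V$ ($o{\left(V \right)} = \left(-4 - 2 - 4\right) V = - 10 V$)
$k = 5$ ($k = \sqrt{25} = 5$)
$18 \left(k + o{\left(-2 \right)}\right) = 18 \left(5 - -20\right) = 18 \left(5 + 20\right) = 18 \cdot 25 = 450$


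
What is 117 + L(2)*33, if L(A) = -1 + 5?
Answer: 249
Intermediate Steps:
L(A) = 4
117 + L(2)*33 = 117 + 4*33 = 117 + 132 = 249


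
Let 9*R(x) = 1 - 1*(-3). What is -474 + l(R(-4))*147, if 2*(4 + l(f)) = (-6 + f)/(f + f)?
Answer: -12171/8 ≈ -1521.4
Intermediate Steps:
R(x) = 4/9 (R(x) = (1 - 1*(-3))/9 = (1 + 3)/9 = (1/9)*4 = 4/9)
l(f) = -4 + (-6 + f)/(4*f) (l(f) = -4 + ((-6 + f)/(f + f))/2 = -4 + ((-6 + f)/((2*f)))/2 = -4 + ((-6 + f)*(1/(2*f)))/2 = -4 + ((-6 + f)/(2*f))/2 = -4 + (-6 + f)/(4*f))
-474 + l(R(-4))*147 = -474 + (3*(-2 - 5*4/9)/(4*(4/9)))*147 = -474 + ((3/4)*(9/4)*(-2 - 20/9))*147 = -474 + ((3/4)*(9/4)*(-38/9))*147 = -474 - 57/8*147 = -474 - 8379/8 = -12171/8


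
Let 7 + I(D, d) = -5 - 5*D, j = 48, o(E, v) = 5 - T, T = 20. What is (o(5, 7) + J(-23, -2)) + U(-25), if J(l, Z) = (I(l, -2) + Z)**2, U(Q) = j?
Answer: 10234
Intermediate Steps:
o(E, v) = -15 (o(E, v) = 5 - 1*20 = 5 - 20 = -15)
I(D, d) = -12 - 5*D (I(D, d) = -7 + (-5 - 5*D) = -12 - 5*D)
U(Q) = 48
J(l, Z) = (-12 + Z - 5*l)**2 (J(l, Z) = ((-12 - 5*l) + Z)**2 = (-12 + Z - 5*l)**2)
(o(5, 7) + J(-23, -2)) + U(-25) = (-15 + (12 - 1*(-2) + 5*(-23))**2) + 48 = (-15 + (12 + 2 - 115)**2) + 48 = (-15 + (-101)**2) + 48 = (-15 + 10201) + 48 = 10186 + 48 = 10234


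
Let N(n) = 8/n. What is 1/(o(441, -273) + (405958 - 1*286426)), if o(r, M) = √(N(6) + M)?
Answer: 358596/42863697887 - I*√2445/42863697887 ≈ 8.366e-6 - 1.1536e-9*I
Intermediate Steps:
o(r, M) = √(4/3 + M) (o(r, M) = √(8/6 + M) = √(8*(⅙) + M) = √(4/3 + M))
1/(o(441, -273) + (405958 - 1*286426)) = 1/(√(12 + 9*(-273))/3 + (405958 - 1*286426)) = 1/(√(12 - 2457)/3 + (405958 - 286426)) = 1/(√(-2445)/3 + 119532) = 1/((I*√2445)/3 + 119532) = 1/(I*√2445/3 + 119532) = 1/(119532 + I*√2445/3)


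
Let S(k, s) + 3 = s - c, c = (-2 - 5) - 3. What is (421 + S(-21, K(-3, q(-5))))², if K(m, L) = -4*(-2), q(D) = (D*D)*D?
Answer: 190096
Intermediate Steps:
q(D) = D³ (q(D) = D²*D = D³)
K(m, L) = 8
c = -10 (c = -7 - 3 = -10)
S(k, s) = 7 + s (S(k, s) = -3 + (s - 1*(-10)) = -3 + (s + 10) = -3 + (10 + s) = 7 + s)
(421 + S(-21, K(-3, q(-5))))² = (421 + (7 + 8))² = (421 + 15)² = 436² = 190096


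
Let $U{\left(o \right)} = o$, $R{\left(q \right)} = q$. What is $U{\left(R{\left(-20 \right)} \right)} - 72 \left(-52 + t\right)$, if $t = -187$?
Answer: $17188$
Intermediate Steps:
$U{\left(R{\left(-20 \right)} \right)} - 72 \left(-52 + t\right) = -20 - 72 \left(-52 - 187\right) = -20 - 72 \left(-239\right) = -20 - -17208 = -20 + 17208 = 17188$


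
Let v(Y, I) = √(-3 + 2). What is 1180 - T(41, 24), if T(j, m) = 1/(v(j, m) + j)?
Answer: 1984719/1682 + I/1682 ≈ 1180.0 + 0.00059453*I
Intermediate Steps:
v(Y, I) = I (v(Y, I) = √(-1) = I)
T(j, m) = 1/(I + j)
1180 - T(41, 24) = 1180 - 1/(I + 41) = 1180 - 1/(41 + I) = 1180 - (41 - I)/1682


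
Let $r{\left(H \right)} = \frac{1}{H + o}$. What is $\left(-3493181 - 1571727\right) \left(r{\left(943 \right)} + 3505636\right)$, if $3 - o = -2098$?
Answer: $- \frac{13512105829418595}{761} \approx -1.7756 \cdot 10^{13}$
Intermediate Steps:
$o = 2101$ ($o = 3 - -2098 = 3 + 2098 = 2101$)
$r{\left(H \right)} = \frac{1}{2101 + H}$ ($r{\left(H \right)} = \frac{1}{H + 2101} = \frac{1}{2101 + H}$)
$\left(-3493181 - 1571727\right) \left(r{\left(943 \right)} + 3505636\right) = \left(-3493181 - 1571727\right) \left(\frac{1}{2101 + 943} + 3505636\right) = - 5064908 \left(\frac{1}{3044} + 3505636\right) = \left(-5064908\right) \frac{10671155985}{3044} = - \frac{13512105829418595}{761}$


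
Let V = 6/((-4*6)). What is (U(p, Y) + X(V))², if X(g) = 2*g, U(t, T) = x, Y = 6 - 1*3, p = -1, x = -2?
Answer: 25/4 ≈ 6.2500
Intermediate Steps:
Y = 3 (Y = 6 - 3 = 3)
U(t, T) = -2
V = -¼ (V = 6/(-24) = 6*(-1/24) = -¼ ≈ -0.25000)
(U(p, Y) + X(V))² = (-2 + 2*(-¼))² = (-2 - ½)² = (-5/2)² = 25/4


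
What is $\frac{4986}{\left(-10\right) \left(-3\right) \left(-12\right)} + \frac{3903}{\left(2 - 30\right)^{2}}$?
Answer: $- \frac{34777}{3920} \approx -8.8717$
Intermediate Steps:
$\frac{4986}{\left(-10\right) \left(-3\right) \left(-12\right)} + \frac{3903}{\left(2 - 30\right)^{2}} = \frac{4986}{30 \left(-12\right)} + \frac{3903}{\left(-28\right)^{2}} = \frac{4986}{-360} + \frac{3903}{784} = 4986 \left(- \frac{1}{360}\right) + 3903 \cdot \frac{1}{784} = - \frac{277}{20} + \frac{3903}{784} = - \frac{34777}{3920}$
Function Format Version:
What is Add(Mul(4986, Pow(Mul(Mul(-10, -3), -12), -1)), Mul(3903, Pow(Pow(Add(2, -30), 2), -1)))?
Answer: Rational(-34777, 3920) ≈ -8.8717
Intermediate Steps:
Add(Mul(4986, Pow(Mul(Mul(-10, -3), -12), -1)), Mul(3903, Pow(Pow(Add(2, -30), 2), -1))) = Add(Mul(4986, Pow(Mul(30, -12), -1)), Mul(3903, Pow(Pow(-28, 2), -1))) = Add(Mul(4986, Pow(-360, -1)), Mul(3903, Pow(784, -1))) = Add(Mul(4986, Rational(-1, 360)), Mul(3903, Rational(1, 784))) = Add(Rational(-277, 20), Rational(3903, 784)) = Rational(-34777, 3920)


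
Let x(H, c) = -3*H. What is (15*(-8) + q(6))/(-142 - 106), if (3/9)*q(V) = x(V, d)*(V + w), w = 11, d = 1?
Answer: 519/124 ≈ 4.1855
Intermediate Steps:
q(V) = -9*V*(11 + V) (q(V) = 3*((-3*V)*(V + 11)) = 3*((-3*V)*(11 + V)) = 3*(-3*V*(11 + V)) = -9*V*(11 + V))
(15*(-8) + q(6))/(-142 - 106) = (15*(-8) - 9*6*(11 + 6))/(-142 - 106) = (-120 - 9*6*17)/(-248) = (-120 - 918)*(-1/248) = -1038*(-1/248) = 519/124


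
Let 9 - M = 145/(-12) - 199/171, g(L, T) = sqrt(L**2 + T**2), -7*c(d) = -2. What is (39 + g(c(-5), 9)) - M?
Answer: 11459/684 + sqrt(3973)/7 ≈ 25.757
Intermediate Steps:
c(d) = 2/7 (c(d) = -1/7*(-2) = 2/7)
M = 15217/684 (M = 9 - (145/(-12) - 199/171) = 9 - (145*(-1/12) - 199*1/171) = 9 - (-145/12 - 199/171) = 9 - 1*(-9061/684) = 9 + 9061/684 = 15217/684 ≈ 22.247)
(39 + g(c(-5), 9)) - M = (39 + sqrt((2/7)**2 + 9**2)) - 1*15217/684 = (39 + sqrt(4/49 + 81)) - 15217/684 = (39 + sqrt(3973/49)) - 15217/684 = (39 + sqrt(3973)/7) - 15217/684 = 11459/684 + sqrt(3973)/7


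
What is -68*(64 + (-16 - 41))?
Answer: -476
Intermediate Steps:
-68*(64 + (-16 - 41)) = -68*(64 - 57) = -68*7 = -476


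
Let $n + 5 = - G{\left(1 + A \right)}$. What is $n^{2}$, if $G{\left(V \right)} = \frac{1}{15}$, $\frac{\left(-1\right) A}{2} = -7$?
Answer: $\frac{5776}{225} \approx 25.671$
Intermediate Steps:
$A = 14$ ($A = \left(-2\right) \left(-7\right) = 14$)
$G{\left(V \right)} = \frac{1}{15}$
$n = - \frac{76}{15}$ ($n = -5 - \frac{1}{15} = - \frac{76}{15} \approx -5.0667$)
$n^{2} = \left(- \frac{76}{15}\right)^{2} = \frac{5776}{225}$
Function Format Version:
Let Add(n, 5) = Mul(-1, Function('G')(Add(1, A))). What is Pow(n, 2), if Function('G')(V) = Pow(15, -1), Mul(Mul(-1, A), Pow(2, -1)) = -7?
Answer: Rational(5776, 225) ≈ 25.671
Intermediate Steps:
A = 14 (A = Mul(-2, -7) = 14)
Function('G')(V) = Rational(1, 15)
n = Rational(-76, 15) (n = Add(-5, Mul(-1, Rational(1, 15))) = Add(-5, Rational(-1, 15)) = Rational(-76, 15) ≈ -5.0667)
Pow(n, 2) = Pow(Rational(-76, 15), 2) = Rational(5776, 225)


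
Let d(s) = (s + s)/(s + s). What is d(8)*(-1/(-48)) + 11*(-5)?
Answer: -2639/48 ≈ -54.979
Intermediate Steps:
d(s) = 1 (d(s) = (2*s)/((2*s)) = (2*s)*(1/(2*s)) = 1)
d(8)*(-1/(-48)) + 11*(-5) = 1*(-1/(-48)) + 11*(-5) = 1*(-1*(-1/48)) - 55 = 1*(1/48) - 55 = 1/48 - 55 = -2639/48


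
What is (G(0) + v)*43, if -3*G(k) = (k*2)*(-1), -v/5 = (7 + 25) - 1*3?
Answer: -6235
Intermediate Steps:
v = -145 (v = -5*((7 + 25) - 1*3) = -5*(32 - 3) = -5*29 = -145)
G(k) = 2*k/3 (G(k) = -k*2*(-1)/3 = -2*k*(-1)/3 = -(-2)*k/3 = 2*k/3)
(G(0) + v)*43 = ((2/3)*0 - 145)*43 = (0 - 145)*43 = -145*43 = -6235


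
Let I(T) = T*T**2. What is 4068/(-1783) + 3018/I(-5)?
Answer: -5889594/222875 ≈ -26.426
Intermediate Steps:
I(T) = T**3
4068/(-1783) + 3018/I(-5) = 4068/(-1783) + 3018/((-5)**3) = 4068*(-1/1783) + 3018/(-125) = -4068/1783 + 3018*(-1/125) = -4068/1783 - 3018/125 = -5889594/222875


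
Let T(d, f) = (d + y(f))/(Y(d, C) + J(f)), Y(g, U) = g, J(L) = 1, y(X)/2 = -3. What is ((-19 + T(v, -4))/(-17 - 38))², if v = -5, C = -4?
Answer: 169/1936 ≈ 0.087293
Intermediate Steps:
y(X) = -6 (y(X) = 2*(-3) = -6)
T(d, f) = (-6 + d)/(1 + d) (T(d, f) = (d - 6)/(d + 1) = (-6 + d)/(1 + d))
((-19 + T(v, -4))/(-17 - 38))² = ((-19 + (-6 - 5)/(1 - 5))/(-17 - 38))² = ((-19 - 11/(-4))/(-55))² = ((-19 - ¼*(-11))*(-1/55))² = ((-19 + 11/4)*(-1/55))² = (-65/4*(-1/55))² = (13/44)² = 169/1936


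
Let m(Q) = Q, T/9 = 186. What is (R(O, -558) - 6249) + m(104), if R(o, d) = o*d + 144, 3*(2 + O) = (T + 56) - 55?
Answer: -316435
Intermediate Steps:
T = 1674 (T = 9*186 = 1674)
O = 1669/3 (O = -2 + ((1674 + 56) - 55)/3 = -2 + (1730 - 55)/3 = -2 + (⅓)*1675 = -2 + 1675/3 = 1669/3 ≈ 556.33)
R(o, d) = 144 + d*o (R(o, d) = d*o + 144 = 144 + d*o)
(R(O, -558) - 6249) + m(104) = ((144 - 558*1669/3) - 6249) + 104 = ((144 - 310434) - 6249) + 104 = (-310290 - 6249) + 104 = -316539 + 104 = -316435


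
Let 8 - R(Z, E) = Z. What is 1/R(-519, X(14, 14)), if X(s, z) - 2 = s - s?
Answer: 1/527 ≈ 0.0018975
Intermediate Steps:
X(s, z) = 2 (X(s, z) = 2 + (s - s) = 2 + 0 = 2)
R(Z, E) = 8 - Z
1/R(-519, X(14, 14)) = 1/(8 - 1*(-519)) = 1/(8 + 519) = 1/527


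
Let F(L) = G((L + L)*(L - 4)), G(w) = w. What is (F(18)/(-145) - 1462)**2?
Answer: 45153700036/21025 ≈ 2.1476e+6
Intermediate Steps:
F(L) = 2*L*(-4 + L) (F(L) = (L + L)*(L - 4) = (2*L)*(-4 + L) = 2*L*(-4 + L))
(F(18)/(-145) - 1462)**2 = ((2*18*(-4 + 18))/(-145) - 1462)**2 = ((2*18*14)*(-1/145) - 1462)**2 = (504*(-1/145) - 1462)**2 = (-504/145 - 1462)**2 = (-212494/145)**2 = 45153700036/21025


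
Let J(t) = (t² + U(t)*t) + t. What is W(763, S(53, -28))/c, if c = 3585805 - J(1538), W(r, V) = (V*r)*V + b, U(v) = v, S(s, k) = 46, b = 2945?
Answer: -539151/382207 ≈ -1.4106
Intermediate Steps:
W(r, V) = 2945 + r*V² (W(r, V) = (V*r)*V + 2945 = r*V² + 2945 = 2945 + r*V²)
J(t) = t + 2*t² (J(t) = (t² + t*t) + t = (t² + t²) + t = 2*t² + t = t + 2*t²)
c = -1146621 (c = 3585805 - 1538*(1 + 2*1538) = 3585805 - 1538*(1 + 3076) = 3585805 - 1538*3077 = 3585805 - 1*4732426 = 3585805 - 4732426 = -1146621)
W(763, S(53, -28))/c = (2945 + 763*46²)/(-1146621) = (2945 + 763*2116)*(-1/1146621) = (2945 + 1614508)*(-1/1146621) = 1617453*(-1/1146621) = -539151/382207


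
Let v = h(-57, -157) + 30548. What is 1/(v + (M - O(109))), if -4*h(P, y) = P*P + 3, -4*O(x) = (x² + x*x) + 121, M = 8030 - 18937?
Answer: 4/99195 ≈ 4.0325e-5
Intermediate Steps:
M = -10907
O(x) = -121/4 - x²/2 (O(x) = -((x² + x*x) + 121)/4 = -((x² + x²) + 121)/4 = -(2*x² + 121)/4 = -(121 + 2*x²)/4 = -121/4 - x²/2)
h(P, y) = -¾ - P²/4 (h(P, y) = -(P*P + 3)/4 = -(P² + 3)/4 = -(3 + P²)/4 = -¾ - P²/4)
v = 29735 (v = (-¾ - ¼*(-57)²) + 30548 = (-¾ - ¼*3249) + 30548 = (-¾ - 3249/4) + 30548 = -813 + 30548 = 29735)
1/(v + (M - O(109))) = 1/(29735 + (-10907 - (-121/4 - ½*109²))) = 1/(29735 + (-10907 - (-121/4 - ½*11881))) = 1/(29735 + (-10907 - (-121/4 - 11881/2))) = 1/(29735 + (-10907 - 1*(-23883/4))) = 1/(29735 + (-10907 + 23883/4)) = 1/(29735 - 19745/4) = 1/(99195/4) = 4/99195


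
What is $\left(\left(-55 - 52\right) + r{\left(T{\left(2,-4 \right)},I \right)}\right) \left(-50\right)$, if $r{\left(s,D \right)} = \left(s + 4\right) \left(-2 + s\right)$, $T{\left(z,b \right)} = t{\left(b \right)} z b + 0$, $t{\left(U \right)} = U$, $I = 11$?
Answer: $-48650$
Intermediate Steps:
$T{\left(z,b \right)} = z b^{2}$ ($T{\left(z,b \right)} = b z b + 0 = z b^{2} + 0 = z b^{2}$)
$r{\left(s,D \right)} = \left(-2 + s\right) \left(4 + s\right)$ ($r{\left(s,D \right)} = \left(4 + s\right) \left(-2 + s\right) = \left(-2 + s\right) \left(4 + s\right)$)
$\left(\left(-55 - 52\right) + r{\left(T{\left(2,-4 \right)},I \right)}\right) \left(-50\right) = \left(\left(-55 - 52\right) + \left(-8 + \left(2 \left(-4\right)^{2}\right)^{2} + 2 \cdot 2 \left(-4\right)^{2}\right)\right) \left(-50\right) = \left(\left(-55 - 52\right) + \left(-8 + \left(2 \cdot 16\right)^{2} + 2 \cdot 2 \cdot 16\right)\right) \left(-50\right) = \left(-107 + \left(-8 + 32^{2} + 2 \cdot 32\right)\right) \left(-50\right) = \left(-107 + \left(-8 + 1024 + 64\right)\right) \left(-50\right) = \left(-107 + 1080\right) \left(-50\right) = 973 \left(-50\right) = -48650$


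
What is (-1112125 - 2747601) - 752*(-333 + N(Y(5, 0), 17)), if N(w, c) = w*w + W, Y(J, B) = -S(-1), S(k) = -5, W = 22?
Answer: -3644654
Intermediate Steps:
Y(J, B) = 5 (Y(J, B) = -1*(-5) = 5)
N(w, c) = 22 + w² (N(w, c) = w*w + 22 = w² + 22 = 22 + w²)
(-1112125 - 2747601) - 752*(-333 + N(Y(5, 0), 17)) = (-1112125 - 2747601) - 752*(-333 + (22 + 5²)) = -3859726 - 752*(-333 + (22 + 25)) = -3859726 - 752*(-333 + 47) = -3859726 - 752*(-286) = -3859726 + 215072 = -3644654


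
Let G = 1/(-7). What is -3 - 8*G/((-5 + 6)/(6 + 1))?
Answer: 5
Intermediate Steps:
G = -⅐ ≈ -0.14286
-3 - 8*G/((-5 + 6)/(6 + 1)) = -3 - (-8)/(7*((-5 + 6)/(6 + 1))) = -3 - (-8)/(7*(1/7)) = -3 - (-8)/(7*(1*(⅐))) = -3 - (-8)/(7*⅐) = -3 - (-8)*7/7 = -3 - 8*(-1) = -3 + 8 = 5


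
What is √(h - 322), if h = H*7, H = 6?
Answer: 2*I*√70 ≈ 16.733*I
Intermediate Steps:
h = 42 (h = 6*7 = 42)
√(h - 322) = √(42 - 322) = √(-280) = 2*I*√70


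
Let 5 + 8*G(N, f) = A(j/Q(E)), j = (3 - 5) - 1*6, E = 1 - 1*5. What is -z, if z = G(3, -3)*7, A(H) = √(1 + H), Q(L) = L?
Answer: 35/8 - 7*√3/8 ≈ 2.8595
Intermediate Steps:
E = -4 (E = 1 - 5 = -4)
j = -8 (j = -2 - 6 = -8)
G(N, f) = -5/8 + √3/8 (G(N, f) = -5/8 + √(1 - 8/(-4))/8 = -5/8 + √(1 - 8*(-¼))/8 = -5/8 + √(1 + 2)/8 = -5/8 + √3/8)
z = -35/8 + 7*√3/8 (z = (-5/8 + √3/8)*7 = -35/8 + 7*√3/8 ≈ -2.8595)
-z = -(-35/8 + 7*√3/8) = 35/8 - 7*√3/8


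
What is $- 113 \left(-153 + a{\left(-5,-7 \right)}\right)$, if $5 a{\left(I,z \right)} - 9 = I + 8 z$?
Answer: $\frac{92321}{5} \approx 18464.0$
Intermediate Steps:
$a{\left(I,z \right)} = \frac{9}{5} + \frac{I}{5} + \frac{8 z}{5}$ ($a{\left(I,z \right)} = \frac{9}{5} + \frac{I + 8 z}{5} = \frac{9}{5} + \left(\frac{I}{5} + \frac{8 z}{5}\right) = \frac{9}{5} + \frac{I}{5} + \frac{8 z}{5}$)
$- 113 \left(-153 + a{\left(-5,-7 \right)}\right) = - 113 \left(-153 + \left(\frac{9}{5} + \frac{1}{5} \left(-5\right) + \frac{8}{5} \left(-7\right)\right)\right) = - 113 \left(-153 - \frac{52}{5}\right) = \left(-113\right) \left(- \frac{817}{5}\right) = \frac{92321}{5}$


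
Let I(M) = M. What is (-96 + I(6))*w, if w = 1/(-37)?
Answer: 90/37 ≈ 2.4324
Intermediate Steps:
w = -1/37 ≈ -0.027027
(-96 + I(6))*w = (-96 + 6)*(-1/37) = -90*(-1/37) = 90/37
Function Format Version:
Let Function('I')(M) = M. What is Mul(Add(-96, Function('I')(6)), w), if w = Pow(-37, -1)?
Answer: Rational(90, 37) ≈ 2.4324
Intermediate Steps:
w = Rational(-1, 37) ≈ -0.027027
Mul(Add(-96, Function('I')(6)), w) = Mul(Add(-96, 6), Rational(-1, 37)) = Mul(-90, Rational(-1, 37)) = Rational(90, 37)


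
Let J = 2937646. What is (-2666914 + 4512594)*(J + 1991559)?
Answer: 9097735084400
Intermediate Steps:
(-2666914 + 4512594)*(J + 1991559) = (-2666914 + 4512594)*(2937646 + 1991559) = 1845680*4929205 = 9097735084400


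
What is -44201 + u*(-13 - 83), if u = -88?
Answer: -35753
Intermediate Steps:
-44201 + u*(-13 - 83) = -44201 - 88*(-13 - 83) = -44201 - 88*(-96) = -44201 + 8448 = -35753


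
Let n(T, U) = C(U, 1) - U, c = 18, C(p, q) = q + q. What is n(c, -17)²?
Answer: 361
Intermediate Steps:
C(p, q) = 2*q
n(T, U) = 2 - U (n(T, U) = 2*1 - U = 2 - U)
n(c, -17)² = (2 - 1*(-17))² = (2 + 17)² = 19² = 361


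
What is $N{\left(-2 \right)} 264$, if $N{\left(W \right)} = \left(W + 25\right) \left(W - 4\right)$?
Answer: $-36432$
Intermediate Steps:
$N{\left(W \right)} = \left(-4 + W\right) \left(25 + W\right)$ ($N{\left(W \right)} = \left(25 + W\right) \left(-4 + W\right) = \left(-4 + W\right) \left(25 + W\right)$)
$N{\left(-2 \right)} 264 = \left(-100 + \left(-2\right)^{2} + 21 \left(-2\right)\right) 264 = \left(-100 + 4 - 42\right) 264 = \left(-138\right) 264 = -36432$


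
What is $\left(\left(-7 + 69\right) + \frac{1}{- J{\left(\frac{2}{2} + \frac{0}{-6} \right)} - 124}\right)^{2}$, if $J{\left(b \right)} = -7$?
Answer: $\frac{52606009}{13689} \approx 3842.9$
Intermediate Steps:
$\left(\left(-7 + 69\right) + \frac{1}{- J{\left(\frac{2}{2} + \frac{0}{-6} \right)} - 124}\right)^{2} = \left(\left(-7 + 69\right) + \frac{1}{\left(-1\right) \left(-7\right) - 124}\right)^{2} = \left(62 + \frac{1}{7 - 124}\right)^{2} = \left(62 + \frac{1}{-117}\right)^{2} = \left(62 - \frac{1}{117}\right)^{2} = \left(\frac{7253}{117}\right)^{2} = \frac{52606009}{13689}$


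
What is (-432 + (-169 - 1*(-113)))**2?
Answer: 238144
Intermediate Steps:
(-432 + (-169 - 1*(-113)))**2 = (-432 + (-169 + 113))**2 = (-432 - 56)**2 = (-488)**2 = 238144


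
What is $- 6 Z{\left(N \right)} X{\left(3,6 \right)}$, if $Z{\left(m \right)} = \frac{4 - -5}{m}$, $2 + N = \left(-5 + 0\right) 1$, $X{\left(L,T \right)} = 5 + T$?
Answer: $\frac{594}{7} \approx 84.857$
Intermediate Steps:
$N = -7$ ($N = -2 + \left(-5 + 0\right) 1 = -2 - 5 = -7$)
$Z{\left(m \right)} = \frac{9}{m}$ ($Z{\left(m \right)} = \frac{4 + 5}{m} = \frac{9}{m}$)
$- 6 Z{\left(N \right)} X{\left(3,6 \right)} = - 6 \frac{9}{-7} \left(5 + 6\right) = - 6 \cdot 9 \left(- \frac{1}{7}\right) 11 = \left(-6\right) \left(- \frac{9}{7}\right) 11 = \frac{54}{7} \cdot 11 = \frac{594}{7}$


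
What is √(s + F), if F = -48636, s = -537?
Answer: I*√49173 ≈ 221.75*I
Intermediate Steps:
√(s + F) = √(-537 - 48636) = √(-49173) = I*√49173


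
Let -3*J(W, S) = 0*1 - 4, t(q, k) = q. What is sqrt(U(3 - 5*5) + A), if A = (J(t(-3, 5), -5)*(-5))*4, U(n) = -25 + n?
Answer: I*sqrt(663)/3 ≈ 8.5829*I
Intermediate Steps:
J(W, S) = 4/3 (J(W, S) = -(0*1 - 4)/3 = -(0 - 4)/3 = -1/3*(-4) = 4/3)
A = -80/3 (A = ((4/3)*(-5))*4 = -20/3*4 = -80/3 ≈ -26.667)
sqrt(U(3 - 5*5) + A) = sqrt((-25 + (3 - 5*5)) - 80/3) = sqrt((-25 + (3 - 25)) - 80/3) = sqrt((-25 - 22) - 80/3) = sqrt(-47 - 80/3) = sqrt(-221/3) = I*sqrt(663)/3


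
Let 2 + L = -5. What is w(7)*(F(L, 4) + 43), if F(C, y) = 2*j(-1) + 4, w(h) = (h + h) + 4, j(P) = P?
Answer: 810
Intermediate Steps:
L = -7 (L = -2 - 5 = -7)
w(h) = 4 + 2*h (w(h) = 2*h + 4 = 4 + 2*h)
F(C, y) = 2 (F(C, y) = 2*(-1) + 4 = -2 + 4 = 2)
w(7)*(F(L, 4) + 43) = (4 + 2*7)*(2 + 43) = (4 + 14)*45 = 18*45 = 810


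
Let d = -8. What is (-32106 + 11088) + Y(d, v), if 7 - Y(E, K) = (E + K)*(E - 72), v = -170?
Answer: -35251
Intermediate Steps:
Y(E, K) = 7 - (-72 + E)*(E + K) (Y(E, K) = 7 - (E + K)*(E - 72) = 7 - (E + K)*(-72 + E) = 7 - (-72 + E)*(E + K))
(-32106 + 11088) + Y(d, v) = (-32106 + 11088) + (7 - 1*(-8)² + 72*(-8) + 72*(-170) - 1*(-8)*(-170)) = -21018 + (7 - 1*64 - 576 - 12240 - 1360) = -21018 + (7 - 64 - 576 - 12240 - 1360) = -21018 - 14233 = -35251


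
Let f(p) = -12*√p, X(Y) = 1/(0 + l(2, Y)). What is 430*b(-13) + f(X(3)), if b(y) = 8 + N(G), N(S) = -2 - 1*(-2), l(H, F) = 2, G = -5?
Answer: 3440 - 6*√2 ≈ 3431.5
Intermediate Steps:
N(S) = 0 (N(S) = -2 + 2 = 0)
X(Y) = ½ (X(Y) = 1/(0 + 2) = 1/2 = ½)
b(y) = 8 (b(y) = 8 + 0 = 8)
430*b(-13) + f(X(3)) = 430*8 - 6*√2 = 3440 - 6*√2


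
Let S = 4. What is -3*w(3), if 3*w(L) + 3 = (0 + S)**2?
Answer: -13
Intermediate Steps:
w(L) = 13/3 (w(L) = -1 + (0 + 4)**2/3 = -1 + (1/3)*4**2 = -1 + (1/3)*16 = -1 + 16/3 = 13/3)
-3*w(3) = -3*13/3 = -13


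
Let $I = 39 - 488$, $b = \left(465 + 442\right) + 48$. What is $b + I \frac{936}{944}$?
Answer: $\frac{60157}{118} \approx 509.81$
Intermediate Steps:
$b = 955$ ($b = 907 + 48 = 955$)
$I = -449$
$b + I \frac{936}{944} = 955 - 449 \cdot \frac{936}{944} = 955 - 449 \cdot 936 \cdot \frac{1}{944} = 955 - \frac{52533}{118} = \frac{60157}{118}$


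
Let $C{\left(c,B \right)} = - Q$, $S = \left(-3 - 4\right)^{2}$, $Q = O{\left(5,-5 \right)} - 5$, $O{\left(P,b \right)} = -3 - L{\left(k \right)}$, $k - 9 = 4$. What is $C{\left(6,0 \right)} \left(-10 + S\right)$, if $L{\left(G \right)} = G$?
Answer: $819$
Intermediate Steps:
$k = 13$ ($k = 9 + 4 = 13$)
$O{\left(P,b \right)} = -16$ ($O{\left(P,b \right)} = -3 - 13 = -16$)
$Q = -21$ ($Q = -16 - 5 = -21$)
$S = 49$ ($S = \left(-7\right)^{2} = 49$)
$C{\left(c,B \right)} = 21$ ($C{\left(c,B \right)} = \left(-1\right) \left(-21\right) = 21$)
$C{\left(6,0 \right)} \left(-10 + S\right) = 21 \left(-10 + 49\right) = 21 \cdot 39 = 819$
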